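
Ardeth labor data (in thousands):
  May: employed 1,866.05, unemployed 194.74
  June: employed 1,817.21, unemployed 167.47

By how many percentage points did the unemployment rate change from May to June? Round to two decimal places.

The unemployment rate changed by −1.01 percentage points.

May: labor force = 1,866.05 + 194.74 = 2,060.79; u = 194.74/2,060.79 = 9.45%.
June: labor force = 1,817.21 + 167.47 = 1,984.68; u = 167.47/1,984.68 = 8.44%.
Change = 8.44% − 9.45% = −1.01 pp.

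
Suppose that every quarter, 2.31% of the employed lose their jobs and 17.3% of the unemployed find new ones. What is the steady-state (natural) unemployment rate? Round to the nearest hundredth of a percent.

At steady state the flows balance: s·E = f·U, so U/(E+U) = s/(s+f).
u* = 2.31 / (2.31 + 17.3) = 2.31 / 19.61 = 11.78%.

Steady-state unemployment rate ≈ 11.78%.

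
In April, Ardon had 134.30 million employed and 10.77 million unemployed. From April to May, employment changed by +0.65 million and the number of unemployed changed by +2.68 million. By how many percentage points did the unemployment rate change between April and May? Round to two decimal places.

The unemployment rate changed by +1.64 percentage points.

April: labor force = 134.30 + 10.77 = 145.07; u = 10.77/145.07 = 7.42%.
May: labor force = 134.95 + 13.45 = 148.40; u = 13.45/148.40 = 9.06%.
Change = 9.06% − 7.42% = +1.64 pp.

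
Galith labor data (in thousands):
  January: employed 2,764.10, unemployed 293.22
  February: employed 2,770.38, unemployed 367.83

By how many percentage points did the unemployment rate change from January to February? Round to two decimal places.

The unemployment rate changed by +2.13 percentage points.

January: labor force = 2,764.10 + 293.22 = 3,057.32; u = 293.22/3,057.32 = 9.59%.
February: labor force = 2,770.38 + 367.83 = 3,138.21; u = 367.83/3,138.21 = 11.72%.
Change = 11.72% − 9.59% = +2.13 pp.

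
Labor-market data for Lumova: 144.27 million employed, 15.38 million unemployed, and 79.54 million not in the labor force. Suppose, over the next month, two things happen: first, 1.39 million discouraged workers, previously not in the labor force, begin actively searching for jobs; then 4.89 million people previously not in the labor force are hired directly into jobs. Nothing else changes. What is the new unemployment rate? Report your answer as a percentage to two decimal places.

New unemployment rate ≈ 10.11%.

Initially, labor force = 144.27 + 15.38 = 159.65 million, so u = 15.38/159.65 = 9.63%.
After the first change, unemployed and labor force both rise by 1.39 → E = 144.27, U = 16.77, labor force = 161.04 million.
After the second change, employed and labor force both rise by 4.89; unemployed unchanged → E = 149.16, U = 16.77, labor force = 165.93 million.
New unemployment rate = 16.77 / 165.93 = 10.11%.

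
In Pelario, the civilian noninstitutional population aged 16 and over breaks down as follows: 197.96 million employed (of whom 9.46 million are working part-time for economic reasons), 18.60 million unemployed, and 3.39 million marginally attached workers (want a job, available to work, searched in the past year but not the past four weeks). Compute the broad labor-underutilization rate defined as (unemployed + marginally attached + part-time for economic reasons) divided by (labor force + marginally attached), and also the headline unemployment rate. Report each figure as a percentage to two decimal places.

Broad underutilization rate ≈ 14.30%; headline unemployment rate ≈ 8.59%.

Labor force = 197.96 + 18.60 = 216.56 million.
Numerator = 18.60 + 3.39 + 9.46 = 31.45 million.
Denominator = 216.56 + 3.39 = 219.95 million.
Broad rate = 31.45 / 219.95 = 14.30%.
Headline unemployment rate = 18.60 / 216.56 = 8.59%.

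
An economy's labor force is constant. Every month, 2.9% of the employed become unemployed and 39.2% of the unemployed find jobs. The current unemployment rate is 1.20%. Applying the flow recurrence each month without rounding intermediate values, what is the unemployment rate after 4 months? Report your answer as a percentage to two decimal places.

With a fixed labor force, u_{t+1} = u_t + s·(1−u_t) − f·u_t = u_t·(1−s−f) + s.
Here 1−s−f = 0.579 and s = 0.029.
u_1 = 0.012000 × 0.579 + 0.029 = 0.035948.
u_2 = 0.035948 × 0.579 + 0.029 = 0.049814.
u_3 = 0.049814 × 0.579 + 0.029 = 0.057842.
u_4 = 0.057842 × 0.579 + 0.029 = 0.062491.

Unemployment rate after four months ≈ 6.25%.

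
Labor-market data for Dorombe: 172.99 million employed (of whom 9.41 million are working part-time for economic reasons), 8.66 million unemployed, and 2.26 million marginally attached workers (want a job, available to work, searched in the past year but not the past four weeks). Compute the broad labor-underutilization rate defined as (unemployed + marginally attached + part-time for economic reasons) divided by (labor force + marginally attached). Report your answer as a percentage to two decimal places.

Labor force = 172.99 + 8.66 = 181.65 million.
Numerator = 8.66 + 2.26 + 9.41 = 20.33 million.
Denominator = 181.65 + 2.26 = 183.91 million.
Broad rate = 20.33 / 183.91 = 11.05%.

Broad underutilization rate ≈ 11.05%.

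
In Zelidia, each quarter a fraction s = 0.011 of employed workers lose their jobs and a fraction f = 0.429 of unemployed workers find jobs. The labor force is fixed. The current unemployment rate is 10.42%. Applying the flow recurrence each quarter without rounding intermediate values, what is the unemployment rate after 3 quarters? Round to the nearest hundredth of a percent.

Unemployment rate after three quarters ≈ 3.89%.

With a fixed labor force, u_{t+1} = u_t + s·(1−u_t) − f·u_t = u_t·(1−s−f) + s.
Here 1−s−f = 0.560 and s = 0.011.
u_1 = 0.104200 × 0.560 + 0.011 = 0.069352.
u_2 = 0.069352 × 0.560 + 0.011 = 0.049837.
u_3 = 0.049837 × 0.560 + 0.011 = 0.038909.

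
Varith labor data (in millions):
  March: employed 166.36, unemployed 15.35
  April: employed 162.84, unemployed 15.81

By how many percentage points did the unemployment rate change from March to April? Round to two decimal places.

The unemployment rate changed by +0.40 percentage points.

March: labor force = 166.36 + 15.35 = 181.71; u = 15.35/181.71 = 8.45%.
April: labor force = 162.84 + 15.81 = 178.65; u = 15.81/178.65 = 8.85%.
Change = 8.85% − 8.45% = +0.40 pp.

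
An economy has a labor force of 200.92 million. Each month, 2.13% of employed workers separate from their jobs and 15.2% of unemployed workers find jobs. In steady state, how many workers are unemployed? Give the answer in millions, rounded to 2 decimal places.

Steady-state unemployment rate u* = s/(s+f) = 2.13/(2.13+15.2) = 0.122908.
Unemployed = u* × labor force = 0.122908 × 200.92 ≈ 24.69 million.

About 24.69 million are unemployed in steady state.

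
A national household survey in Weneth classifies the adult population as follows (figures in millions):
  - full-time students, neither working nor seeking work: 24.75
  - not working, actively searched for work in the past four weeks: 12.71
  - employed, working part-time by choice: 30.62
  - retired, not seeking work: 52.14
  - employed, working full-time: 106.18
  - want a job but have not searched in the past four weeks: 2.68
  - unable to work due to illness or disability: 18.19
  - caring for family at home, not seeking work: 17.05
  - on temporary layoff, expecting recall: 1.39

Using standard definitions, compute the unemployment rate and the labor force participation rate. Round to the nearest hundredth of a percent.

Unemployment rate ≈ 9.34%; labor force participation rate ≈ 56.79%.

Employed = 30.62 + 106.18 = 136.80 million.
Unemployed = 12.71 + 1.39 = 14.10 million (jobless and actively searching, or on temporary layoff).
Labor force = 136.80 + 14.10 = 150.90 million.
Not in labor force = 24.75 + 52.14 + 2.68 + 18.19 + 17.05 = 114.81 million (those not working and not actively searching are outside the labor force — including those who want a job but have given up searching).
Civilian working-age population = 150.90 + 114.81 = 265.71 million.
Unemployment rate = 14.10 / 150.90 = 9.34%.
Labor force participation rate = 150.90 / 265.71 = 56.79%.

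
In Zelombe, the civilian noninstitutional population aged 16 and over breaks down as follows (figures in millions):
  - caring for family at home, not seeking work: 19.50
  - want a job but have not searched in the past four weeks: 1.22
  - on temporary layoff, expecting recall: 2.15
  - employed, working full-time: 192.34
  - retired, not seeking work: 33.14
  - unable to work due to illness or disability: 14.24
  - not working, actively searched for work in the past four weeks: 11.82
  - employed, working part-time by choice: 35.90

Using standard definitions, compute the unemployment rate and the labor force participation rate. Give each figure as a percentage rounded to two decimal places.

Unemployment rate ≈ 5.77%; labor force participation rate ≈ 78.05%.

Employed = 192.34 + 35.90 = 228.24 million.
Unemployed = 2.15 + 11.82 = 13.97 million (jobless and actively searching, or on temporary layoff).
Labor force = 228.24 + 13.97 = 242.21 million.
Not in labor force = 19.50 + 1.22 + 33.14 + 14.24 = 68.10 million (those not working and not actively searching are outside the labor force — including those who want a job but have given up searching).
Civilian working-age population = 242.21 + 68.10 = 310.31 million.
Unemployment rate = 13.97 / 242.21 = 5.77%.
Labor force participation rate = 242.21 / 310.31 = 78.05%.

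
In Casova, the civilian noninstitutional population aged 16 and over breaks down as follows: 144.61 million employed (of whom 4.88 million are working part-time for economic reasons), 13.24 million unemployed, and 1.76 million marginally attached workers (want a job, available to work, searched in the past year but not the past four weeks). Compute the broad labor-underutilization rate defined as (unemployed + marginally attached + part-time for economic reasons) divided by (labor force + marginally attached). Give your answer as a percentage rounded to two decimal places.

Broad underutilization rate ≈ 12.46%.

Labor force = 144.61 + 13.24 = 157.85 million.
Numerator = 13.24 + 1.76 + 4.88 = 19.88 million.
Denominator = 157.85 + 1.76 = 159.61 million.
Broad rate = 19.88 / 159.61 = 12.46%.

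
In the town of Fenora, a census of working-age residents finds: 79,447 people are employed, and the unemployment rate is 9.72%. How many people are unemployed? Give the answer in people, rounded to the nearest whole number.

About 8,554 are unemployed.

Let U be the number unemployed. The labor force is E + U, and U/(E+U) = 0.0972.
So U = 0.0972 × 79,447 / (1 − 0.0972) = 7722.25 / 0.9028 ≈ 8,554.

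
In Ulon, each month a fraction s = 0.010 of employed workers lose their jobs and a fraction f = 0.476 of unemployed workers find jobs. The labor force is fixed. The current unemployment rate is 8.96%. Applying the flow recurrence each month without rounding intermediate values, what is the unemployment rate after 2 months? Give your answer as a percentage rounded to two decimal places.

Unemployment rate after two months ≈ 3.88%.

With a fixed labor force, u_{t+1} = u_t + s·(1−u_t) − f·u_t = u_t·(1−s−f) + s.
Here 1−s−f = 0.514 and s = 0.010.
u_1 = 0.089600 × 0.514 + 0.010 = 0.056054.
u_2 = 0.056054 × 0.514 + 0.010 = 0.038812.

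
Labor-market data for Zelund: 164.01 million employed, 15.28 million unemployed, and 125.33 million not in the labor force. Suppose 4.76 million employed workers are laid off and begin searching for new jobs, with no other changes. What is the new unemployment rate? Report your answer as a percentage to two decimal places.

New unemployment rate ≈ 11.18%.

Initially, labor force = 164.01 + 15.28 = 179.29 million, so u = 15.28/179.29 = 8.52%.
After the change, employed falls and unemployed rises by 4.76; labor force unchanged → E = 159.25, U = 20.04, labor force = 179.29 million.
New unemployment rate = 20.04 / 179.29 = 11.18%.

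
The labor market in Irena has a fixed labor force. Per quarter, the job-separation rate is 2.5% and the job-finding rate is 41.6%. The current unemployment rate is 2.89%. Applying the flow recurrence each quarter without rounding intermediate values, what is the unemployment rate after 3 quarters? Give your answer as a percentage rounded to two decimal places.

Unemployment rate after three quarters ≈ 5.18%.

With a fixed labor force, u_{t+1} = u_t + s·(1−u_t) − f·u_t = u_t·(1−s−f) + s.
Here 1−s−f = 0.559 and s = 0.025.
u_1 = 0.028900 × 0.559 + 0.025 = 0.041155.
u_2 = 0.041155 × 0.559 + 0.025 = 0.048006.
u_3 = 0.048006 × 0.559 + 0.025 = 0.051835.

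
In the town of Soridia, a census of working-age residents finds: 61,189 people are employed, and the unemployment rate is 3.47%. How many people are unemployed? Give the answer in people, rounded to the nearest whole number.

Let U be the number unemployed. The labor force is E + U, and U/(E+U) = 0.0347.
So U = 0.0347 × 61,189 / (1 − 0.0347) = 2123.26 / 0.9653 ≈ 2,200.

About 2,200 are unemployed.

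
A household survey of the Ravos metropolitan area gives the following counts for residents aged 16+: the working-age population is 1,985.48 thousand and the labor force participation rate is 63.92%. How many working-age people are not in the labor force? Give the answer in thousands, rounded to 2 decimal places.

Share not in the labor force = 1 − 0.6392 = 0.3608.
Not in labor force = 0.3608 × 1,985.48 ≈ 716.36 thousand.

About 716.36 thousand are not in the labor force.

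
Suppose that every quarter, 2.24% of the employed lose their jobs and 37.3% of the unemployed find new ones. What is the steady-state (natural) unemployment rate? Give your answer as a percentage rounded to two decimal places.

Steady-state unemployment rate ≈ 5.67%.

At steady state the flows balance: s·E = f·U, so U/(E+U) = s/(s+f).
u* = 2.24 / (2.24 + 37.3) = 2.24 / 39.54 = 5.67%.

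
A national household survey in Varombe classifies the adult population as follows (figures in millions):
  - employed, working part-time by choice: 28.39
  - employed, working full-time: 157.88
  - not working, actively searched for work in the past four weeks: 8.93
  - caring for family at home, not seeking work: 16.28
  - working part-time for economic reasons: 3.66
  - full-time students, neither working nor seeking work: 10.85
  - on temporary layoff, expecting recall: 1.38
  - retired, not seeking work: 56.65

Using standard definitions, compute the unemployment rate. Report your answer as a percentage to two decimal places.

Unemployment rate ≈ 5.15%.

Employed = 28.39 + 157.88 + 3.66 = 189.93 million (anyone who worked, including part-time for economic reasons, counts as employed).
Unemployed = 8.93 + 1.38 = 10.31 million (jobless and actively searching, or on temporary layoff).
Labor force = 189.93 + 10.31 = 200.24 million.
Unemployment rate = 10.31 / 200.24 = 5.15%.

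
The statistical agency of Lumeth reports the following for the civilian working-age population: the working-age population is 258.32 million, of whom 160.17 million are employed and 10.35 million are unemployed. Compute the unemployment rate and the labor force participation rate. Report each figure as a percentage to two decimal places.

Labor force = employed + unemployed = 160.17 + 10.35 = 170.52 million.
Unemployment rate = 10.35 / 170.52 = 6.07%.
Labor force participation rate = 170.52 / 258.32 = 66.01%.

Unemployment rate ≈ 6.07%; labor force participation rate ≈ 66.01%.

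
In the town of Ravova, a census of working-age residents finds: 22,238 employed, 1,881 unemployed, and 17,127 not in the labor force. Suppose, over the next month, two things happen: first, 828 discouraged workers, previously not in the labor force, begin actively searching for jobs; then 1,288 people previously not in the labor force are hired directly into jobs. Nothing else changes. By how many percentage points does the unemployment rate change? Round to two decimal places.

The unemployment rate changes by +2.53 percentage points.

Initially, labor force = 22,238 + 1,881 = 24,119, so u = 1,881/24,119 = 7.80%.
After the first change, unemployed and labor force both rise by 828 → E = 22,238, U = 2,709, labor force = 24,947.
After the second change, employed and labor force both rise by 1,288; unemployed unchanged → E = 23,526, U = 2,709, labor force = 26,235.
New unemployment rate = 2,709 / 26,235 = 10.33%.
Change = 10.33% − 7.80% = +2.53 percentage points.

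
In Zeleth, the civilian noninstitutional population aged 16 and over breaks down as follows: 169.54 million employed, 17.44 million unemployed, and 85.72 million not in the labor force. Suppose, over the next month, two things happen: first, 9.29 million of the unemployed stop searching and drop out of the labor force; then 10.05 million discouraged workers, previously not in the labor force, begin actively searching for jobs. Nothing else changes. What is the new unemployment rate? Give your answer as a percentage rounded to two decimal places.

Initially, labor force = 169.54 + 17.44 = 186.98 million, so u = 17.44/186.98 = 9.33%.
After the first change, unemployed and labor force both fall by 9.29 → E = 169.54, U = 8.15, labor force = 177.69 million.
After the second change, unemployed and labor force both rise by 10.05 → E = 169.54, U = 18.20, labor force = 187.74 million.
New unemployment rate = 18.20 / 187.74 = 9.69%.

New unemployment rate ≈ 9.69%.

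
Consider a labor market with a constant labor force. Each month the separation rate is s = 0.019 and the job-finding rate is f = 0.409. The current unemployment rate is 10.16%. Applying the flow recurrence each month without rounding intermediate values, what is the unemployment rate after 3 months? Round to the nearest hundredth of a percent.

With a fixed labor force, u_{t+1} = u_t + s·(1−u_t) − f·u_t = u_t·(1−s−f) + s.
Here 1−s−f = 0.572 and s = 0.019.
u_1 = 0.101600 × 0.572 + 0.019 = 0.077115.
u_2 = 0.077115 × 0.572 + 0.019 = 0.063110.
u_3 = 0.063110 × 0.572 + 0.019 = 0.055099.

Unemployment rate after three months ≈ 5.51%.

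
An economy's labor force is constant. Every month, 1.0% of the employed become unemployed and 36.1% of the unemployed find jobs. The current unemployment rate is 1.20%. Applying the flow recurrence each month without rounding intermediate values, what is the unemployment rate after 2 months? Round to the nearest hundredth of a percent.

Unemployment rate after two months ≈ 2.10%.

With a fixed labor force, u_{t+1} = u_t + s·(1−u_t) − f·u_t = u_t·(1−s−f) + s.
Here 1−s−f = 0.629 and s = 0.010.
u_1 = 0.012000 × 0.629 + 0.010 = 0.017548.
u_2 = 0.017548 × 0.629 + 0.010 = 0.021038.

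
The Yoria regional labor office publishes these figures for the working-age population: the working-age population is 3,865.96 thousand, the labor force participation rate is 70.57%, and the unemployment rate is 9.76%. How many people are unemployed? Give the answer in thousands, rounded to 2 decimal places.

About 266.27 thousand are unemployed.

Labor force = 0.7057 × 3,865.96 = 2,728.21 thousand.
Unemployed = 0.0976 × 2,728.21 ≈ 266.27 thousand.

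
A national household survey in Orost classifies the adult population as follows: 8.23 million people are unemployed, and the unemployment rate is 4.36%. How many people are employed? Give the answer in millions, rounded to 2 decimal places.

About 180.53 million are employed.

Labor force = U / u = 8.23 / 0.0436 ≈ 188.76 million.
Employed = labor force − unemployed = 188.76 − 8.23 = 180.53 million.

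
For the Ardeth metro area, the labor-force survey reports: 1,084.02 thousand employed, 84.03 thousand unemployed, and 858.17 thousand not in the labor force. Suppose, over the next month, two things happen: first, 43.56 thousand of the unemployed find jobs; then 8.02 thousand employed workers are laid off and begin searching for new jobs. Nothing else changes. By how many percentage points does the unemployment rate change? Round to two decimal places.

Initially, labor force = 1,084.02 + 84.03 = 1,168.05 thousand, so u = 84.03/1,168.05 = 7.19%.
After the first change, unemployed falls and employed rises by 43.56; labor force unchanged → E = 1,127.58, U = 40.47, labor force = 1,168.05 thousand.
After the second change, employed falls and unemployed rises by 8.02; labor force unchanged → E = 1,119.56, U = 48.49, labor force = 1,168.05 thousand.
New unemployment rate = 48.49 / 1,168.05 = 4.15%.
Change = 4.15% − 7.19% = −3.04 percentage points.

The unemployment rate changes by −3.04 percentage points.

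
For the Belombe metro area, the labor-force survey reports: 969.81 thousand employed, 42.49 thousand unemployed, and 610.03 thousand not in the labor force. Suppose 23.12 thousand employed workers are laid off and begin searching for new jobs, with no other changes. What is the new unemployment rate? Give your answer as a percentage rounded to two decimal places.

Initially, labor force = 969.81 + 42.49 = 1,012.30 thousand, so u = 42.49/1,012.30 = 4.20%.
After the change, employed falls and unemployed rises by 23.12; labor force unchanged → E = 946.69, U = 65.61, labor force = 1,012.30 thousand.
New unemployment rate = 65.61 / 1,012.30 = 6.48%.

New unemployment rate ≈ 6.48%.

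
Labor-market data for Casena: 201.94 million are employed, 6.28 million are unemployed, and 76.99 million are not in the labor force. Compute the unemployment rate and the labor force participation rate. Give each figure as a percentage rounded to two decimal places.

Labor force = employed + unemployed = 201.94 + 6.28 = 208.22 million.
Working-age population = 208.22 + 76.99 = 285.21 million.
Unemployment rate = 6.28 / 208.22 = 3.02%.
Labor force participation rate = 208.22 / 285.21 = 73.01%.

Unemployment rate ≈ 3.02%; labor force participation rate ≈ 73.01%.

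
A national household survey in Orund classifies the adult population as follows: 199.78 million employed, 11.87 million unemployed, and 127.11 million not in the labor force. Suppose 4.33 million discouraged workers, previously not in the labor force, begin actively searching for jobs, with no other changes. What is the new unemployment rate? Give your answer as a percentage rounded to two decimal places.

Initially, labor force = 199.78 + 11.87 = 211.65 million, so u = 11.87/211.65 = 5.61%.
After the change, unemployed and labor force both rise by 4.33 → E = 199.78, U = 16.20, labor force = 215.98 million.
New unemployment rate = 16.20 / 215.98 = 7.50%.

New unemployment rate ≈ 7.50%.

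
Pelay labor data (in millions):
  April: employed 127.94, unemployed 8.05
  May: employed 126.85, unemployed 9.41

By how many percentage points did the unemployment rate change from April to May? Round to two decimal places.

The unemployment rate changed by +0.99 percentage points.

April: labor force = 127.94 + 8.05 = 135.99; u = 8.05/135.99 = 5.92%.
May: labor force = 126.85 + 9.41 = 136.26; u = 9.41/136.26 = 6.91%.
Change = 6.91% − 5.92% = +0.99 pp.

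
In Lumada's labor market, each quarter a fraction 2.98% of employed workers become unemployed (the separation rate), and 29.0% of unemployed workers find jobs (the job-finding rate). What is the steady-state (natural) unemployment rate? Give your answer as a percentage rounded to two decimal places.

At steady state the flows balance: s·E = f·U, so U/(E+U) = s/(s+f).
u* = 2.98 / (2.98 + 29.0) = 2.98 / 31.98 = 9.32%.

Steady-state unemployment rate ≈ 9.32%.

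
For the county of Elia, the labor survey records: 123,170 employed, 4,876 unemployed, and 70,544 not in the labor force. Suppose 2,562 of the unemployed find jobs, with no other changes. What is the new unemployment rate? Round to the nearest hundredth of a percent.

New unemployment rate ≈ 1.81%.

Initially, labor force = 123,170 + 4,876 = 128,046, so u = 4,876/128,046 = 3.81%.
After the change, unemployed falls and employed rises by 2,562; labor force unchanged → E = 125,732, U = 2,314, labor force = 128,046.
New unemployment rate = 2,314 / 128,046 = 1.81%.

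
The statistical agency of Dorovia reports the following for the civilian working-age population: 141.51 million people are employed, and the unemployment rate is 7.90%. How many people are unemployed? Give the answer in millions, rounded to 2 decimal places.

About 12.14 million are unemployed.

Let U be the number unemployed. The labor force is E + U, and U/(E+U) = 0.0790.
So U = 0.0790 × 141.51 / (1 − 0.0790) = 11.1793 / 0.9210 ≈ 12.14 million.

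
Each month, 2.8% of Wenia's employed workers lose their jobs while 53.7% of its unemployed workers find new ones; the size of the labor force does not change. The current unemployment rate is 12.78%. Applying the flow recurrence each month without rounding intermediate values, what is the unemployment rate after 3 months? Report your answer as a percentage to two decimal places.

Unemployment rate after three months ≈ 5.60%.

With a fixed labor force, u_{t+1} = u_t + s·(1−u_t) − f·u_t = u_t·(1−s−f) + s.
Here 1−s−f = 0.435 and s = 0.028.
u_1 = 0.127800 × 0.435 + 0.028 = 0.083593.
u_2 = 0.083593 × 0.435 + 0.028 = 0.064363.
u_3 = 0.064363 × 0.435 + 0.028 = 0.055998.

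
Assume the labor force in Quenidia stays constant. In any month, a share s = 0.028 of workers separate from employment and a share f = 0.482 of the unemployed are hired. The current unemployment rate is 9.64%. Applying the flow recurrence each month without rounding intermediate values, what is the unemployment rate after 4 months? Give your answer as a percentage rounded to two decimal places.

With a fixed labor force, u_{t+1} = u_t + s·(1−u_t) − f·u_t = u_t·(1−s−f) + s.
Here 1−s−f = 0.490 and s = 0.028.
u_1 = 0.096400 × 0.490 + 0.028 = 0.075236.
u_2 = 0.075236 × 0.490 + 0.028 = 0.064866.
u_3 = 0.064866 × 0.490 + 0.028 = 0.059784.
u_4 = 0.059784 × 0.490 + 0.028 = 0.057294.

Unemployment rate after four months ≈ 5.73%.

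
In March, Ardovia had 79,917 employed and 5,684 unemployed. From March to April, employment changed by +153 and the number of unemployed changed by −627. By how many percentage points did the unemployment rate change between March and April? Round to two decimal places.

The unemployment rate changed by −0.70 percentage points.

March: labor force = 79,917 + 5,684 = 85,601; u = 5,684/85,601 = 6.64%.
April: labor force = 80,070 + 5,057 = 85,127; u = 5,057/85,127 = 5.94%.
Change = 5.94% − 6.64% = −0.70 pp.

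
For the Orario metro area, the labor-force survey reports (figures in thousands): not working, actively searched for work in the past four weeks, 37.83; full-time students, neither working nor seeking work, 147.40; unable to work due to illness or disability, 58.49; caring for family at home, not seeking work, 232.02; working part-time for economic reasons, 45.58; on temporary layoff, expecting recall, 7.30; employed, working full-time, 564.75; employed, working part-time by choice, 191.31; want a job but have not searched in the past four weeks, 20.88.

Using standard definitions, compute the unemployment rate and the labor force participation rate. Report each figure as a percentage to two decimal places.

Unemployment rate ≈ 5.33%; labor force participation rate ≈ 64.86%.

Employed = 45.58 + 564.75 + 191.31 = 801.64 thousand (anyone who worked, including part-time for economic reasons, counts as employed).
Unemployed = 37.83 + 7.30 = 45.13 thousand (jobless and actively searching, or on temporary layoff).
Labor force = 801.64 + 45.13 = 846.77 thousand.
Not in labor force = 147.40 + 58.49 + 232.02 + 20.88 = 458.79 thousand (those not working and not actively searching are outside the labor force — including those who want a job but have given up searching).
Civilian working-age population = 846.77 + 458.79 = 1,305.56 thousand.
Unemployment rate = 45.13 / 846.77 = 5.33%.
Labor force participation rate = 846.77 / 1,305.56 = 64.86%.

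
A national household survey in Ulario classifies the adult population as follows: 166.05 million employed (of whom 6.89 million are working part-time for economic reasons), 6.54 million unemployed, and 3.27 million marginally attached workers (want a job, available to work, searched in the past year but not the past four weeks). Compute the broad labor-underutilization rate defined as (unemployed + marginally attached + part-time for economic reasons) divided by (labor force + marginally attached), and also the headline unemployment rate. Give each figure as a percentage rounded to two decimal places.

Labor force = 166.05 + 6.54 = 172.59 million.
Numerator = 6.54 + 3.27 + 6.89 = 16.70 million.
Denominator = 172.59 + 3.27 = 175.86 million.
Broad rate = 16.70 / 175.86 = 9.50%.
Headline unemployment rate = 6.54 / 172.59 = 3.79%.

Broad underutilization rate ≈ 9.50%; headline unemployment rate ≈ 3.79%.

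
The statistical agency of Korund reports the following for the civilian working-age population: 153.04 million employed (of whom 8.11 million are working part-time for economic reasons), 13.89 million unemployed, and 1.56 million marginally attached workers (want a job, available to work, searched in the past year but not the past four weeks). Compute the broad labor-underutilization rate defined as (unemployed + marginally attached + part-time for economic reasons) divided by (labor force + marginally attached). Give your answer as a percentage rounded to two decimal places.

Broad underutilization rate ≈ 13.98%.

Labor force = 153.04 + 13.89 = 166.93 million.
Numerator = 13.89 + 1.56 + 8.11 = 23.56 million.
Denominator = 166.93 + 1.56 = 168.49 million.
Broad rate = 23.56 / 168.49 = 13.98%.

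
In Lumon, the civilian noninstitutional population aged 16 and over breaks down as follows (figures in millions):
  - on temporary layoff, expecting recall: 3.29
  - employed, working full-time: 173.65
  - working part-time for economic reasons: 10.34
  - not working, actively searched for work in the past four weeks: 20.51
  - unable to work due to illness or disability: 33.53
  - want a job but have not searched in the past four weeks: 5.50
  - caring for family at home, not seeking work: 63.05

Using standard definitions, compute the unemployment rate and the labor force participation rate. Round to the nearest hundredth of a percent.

Unemployment rate ≈ 11.45%; labor force participation rate ≈ 67.06%.

Employed = 173.65 + 10.34 = 183.99 million (anyone who worked, including part-time for economic reasons, counts as employed).
Unemployed = 3.29 + 20.51 = 23.80 million (jobless and actively searching, or on temporary layoff).
Labor force = 183.99 + 23.80 = 207.79 million.
Not in labor force = 33.53 + 5.50 + 63.05 = 102.08 million (those not working and not actively searching are outside the labor force — including those who want a job but have given up searching).
Civilian working-age population = 207.79 + 102.08 = 309.87 million.
Unemployment rate = 23.80 / 207.79 = 11.45%.
Labor force participation rate = 207.79 / 309.87 = 67.06%.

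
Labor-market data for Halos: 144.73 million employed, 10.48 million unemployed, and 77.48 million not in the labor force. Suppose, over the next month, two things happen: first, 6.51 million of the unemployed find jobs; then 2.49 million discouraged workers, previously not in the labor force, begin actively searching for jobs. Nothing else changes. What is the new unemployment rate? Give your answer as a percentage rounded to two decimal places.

Initially, labor force = 144.73 + 10.48 = 155.21 million, so u = 10.48/155.21 = 6.75%.
After the first change, unemployed falls and employed rises by 6.51; labor force unchanged → E = 151.24, U = 3.97, labor force = 155.21 million.
After the second change, unemployed and labor force both rise by 2.49 → E = 151.24, U = 6.46, labor force = 157.70 million.
New unemployment rate = 6.46 / 157.70 = 4.10%.

New unemployment rate ≈ 4.10%.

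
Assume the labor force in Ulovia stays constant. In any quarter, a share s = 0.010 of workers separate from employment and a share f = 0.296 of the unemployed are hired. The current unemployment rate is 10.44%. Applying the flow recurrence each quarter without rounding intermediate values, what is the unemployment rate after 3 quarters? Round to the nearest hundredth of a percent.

Unemployment rate after three quarters ≈ 5.67%.

With a fixed labor force, u_{t+1} = u_t + s·(1−u_t) − f·u_t = u_t·(1−s−f) + s.
Here 1−s−f = 0.694 and s = 0.010.
u_1 = 0.104400 × 0.694 + 0.010 = 0.082454.
u_2 = 0.082454 × 0.694 + 0.010 = 0.067223.
u_3 = 0.067223 × 0.694 + 0.010 = 0.056653.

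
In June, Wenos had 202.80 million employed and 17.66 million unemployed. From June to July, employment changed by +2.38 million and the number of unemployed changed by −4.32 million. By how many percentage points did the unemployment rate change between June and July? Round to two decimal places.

The unemployment rate changed by −1.91 percentage points.

June: labor force = 202.80 + 17.66 = 220.46; u = 17.66/220.46 = 8.01%.
July: labor force = 205.18 + 13.34 = 218.52; u = 13.34/218.52 = 6.10%.
Change = 6.10% − 8.01% = −1.91 pp.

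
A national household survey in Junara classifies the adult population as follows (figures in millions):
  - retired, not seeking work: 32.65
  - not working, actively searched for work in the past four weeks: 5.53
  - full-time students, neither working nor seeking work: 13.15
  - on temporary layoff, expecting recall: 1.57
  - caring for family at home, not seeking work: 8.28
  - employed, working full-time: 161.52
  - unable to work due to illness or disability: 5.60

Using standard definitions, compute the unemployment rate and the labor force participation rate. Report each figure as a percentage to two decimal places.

Unemployment rate ≈ 4.21%; labor force participation rate ≈ 73.86%.

Employed = 161.52 million.
Unemployed = 5.53 + 1.57 = 7.10 million (jobless and actively searching, or on temporary layoff).
Labor force = 161.52 + 7.10 = 168.62 million.
Not in labor force = 32.65 + 13.15 + 8.28 + 5.60 = 59.68 million (those not working and not actively searching are outside the labor force).
Civilian working-age population = 168.62 + 59.68 = 228.30 million.
Unemployment rate = 7.10 / 168.62 = 4.21%.
Labor force participation rate = 168.62 / 228.30 = 73.86%.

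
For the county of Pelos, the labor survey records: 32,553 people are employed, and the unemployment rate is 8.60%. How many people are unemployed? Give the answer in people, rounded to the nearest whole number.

Let U be the number unemployed. The labor force is E + U, and U/(E+U) = 0.0860.
So U = 0.0860 × 32,553 / (1 − 0.0860) = 2799.56 / 0.9140 ≈ 3,063.

About 3,063 are unemployed.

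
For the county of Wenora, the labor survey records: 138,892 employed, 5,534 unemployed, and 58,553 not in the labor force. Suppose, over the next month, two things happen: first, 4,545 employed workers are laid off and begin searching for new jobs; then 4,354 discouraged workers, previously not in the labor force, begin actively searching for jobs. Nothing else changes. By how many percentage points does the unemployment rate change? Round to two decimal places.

Initially, labor force = 138,892 + 5,534 = 144,426, so u = 5,534/144,426 = 3.83%.
After the first change, employed falls and unemployed rises by 4,545; labor force unchanged → E = 134,347, U = 10,079, labor force = 144,426.
After the second change, unemployed and labor force both rise by 4,354 → E = 134,347, U = 14,433, labor force = 148,780.
New unemployment rate = 14,433 / 148,780 = 9.70%.
Change = 9.70% − 3.83% = +5.87 percentage points.

The unemployment rate changes by +5.87 percentage points.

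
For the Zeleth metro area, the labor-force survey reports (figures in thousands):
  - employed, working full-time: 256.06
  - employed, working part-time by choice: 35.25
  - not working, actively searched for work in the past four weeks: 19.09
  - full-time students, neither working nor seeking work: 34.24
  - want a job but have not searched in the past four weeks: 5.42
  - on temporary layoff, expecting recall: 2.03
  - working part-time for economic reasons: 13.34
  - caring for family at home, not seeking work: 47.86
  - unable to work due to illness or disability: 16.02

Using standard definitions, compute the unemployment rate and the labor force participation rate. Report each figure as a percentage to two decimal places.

Unemployment rate ≈ 6.48%; labor force participation rate ≈ 75.88%.

Employed = 256.06 + 35.25 + 13.34 = 304.65 thousand (anyone who worked, including part-time for economic reasons, counts as employed).
Unemployed = 19.09 + 2.03 = 21.12 thousand (jobless and actively searching, or on temporary layoff).
Labor force = 304.65 + 21.12 = 325.77 thousand.
Not in labor force = 34.24 + 5.42 + 47.86 + 16.02 = 103.54 thousand (those not working and not actively searching are outside the labor force — including those who want a job but have given up searching).
Civilian working-age population = 325.77 + 103.54 = 429.31 thousand.
Unemployment rate = 21.12 / 325.77 = 6.48%.
Labor force participation rate = 325.77 / 429.31 = 75.88%.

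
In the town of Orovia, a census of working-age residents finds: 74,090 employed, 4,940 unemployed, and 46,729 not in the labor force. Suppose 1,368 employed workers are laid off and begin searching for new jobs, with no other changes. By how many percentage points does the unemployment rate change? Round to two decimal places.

The unemployment rate changes by +1.73 percentage points.

Initially, labor force = 74,090 + 4,940 = 79,030, so u = 4,940/79,030 = 6.25%.
After the change, employed falls and unemployed rises by 1,368; labor force unchanged → E = 72,722, U = 6,308, labor force = 79,030.
New unemployment rate = 6,308 / 79,030 = 7.98%.
Change = 7.98% − 6.25% = +1.73 percentage points.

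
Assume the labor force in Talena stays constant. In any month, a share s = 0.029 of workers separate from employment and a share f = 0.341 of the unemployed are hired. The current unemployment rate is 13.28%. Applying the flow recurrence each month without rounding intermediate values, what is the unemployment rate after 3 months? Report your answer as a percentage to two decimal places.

With a fixed labor force, u_{t+1} = u_t + s·(1−u_t) − f·u_t = u_t·(1−s−f) + s.
Here 1−s−f = 0.630 and s = 0.029.
u_1 = 0.132800 × 0.630 + 0.029 = 0.112664.
u_2 = 0.112664 × 0.630 + 0.029 = 0.099978.
u_3 = 0.099978 × 0.630 + 0.029 = 0.091986.

Unemployment rate after three months ≈ 9.20%.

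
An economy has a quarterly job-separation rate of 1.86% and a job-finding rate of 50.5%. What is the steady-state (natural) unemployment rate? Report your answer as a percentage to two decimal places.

At steady state the flows balance: s·E = f·U, so U/(E+U) = s/(s+f).
u* = 1.86 / (1.86 + 50.5) = 1.86 / 52.36 = 3.55%.

Steady-state unemployment rate ≈ 3.55%.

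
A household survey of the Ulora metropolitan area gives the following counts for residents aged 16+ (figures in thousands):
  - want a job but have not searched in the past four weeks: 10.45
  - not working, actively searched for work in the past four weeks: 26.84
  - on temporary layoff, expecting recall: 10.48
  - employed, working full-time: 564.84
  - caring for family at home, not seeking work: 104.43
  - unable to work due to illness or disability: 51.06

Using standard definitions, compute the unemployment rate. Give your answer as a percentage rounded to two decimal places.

Employed = 564.84 thousand.
Unemployed = 26.84 + 10.48 = 37.32 thousand (jobless and actively searching, or on temporary layoff).
Labor force = 564.84 + 37.32 = 602.16 thousand.
Unemployment rate = 37.32 / 602.16 = 6.20%.

Unemployment rate ≈ 6.20%.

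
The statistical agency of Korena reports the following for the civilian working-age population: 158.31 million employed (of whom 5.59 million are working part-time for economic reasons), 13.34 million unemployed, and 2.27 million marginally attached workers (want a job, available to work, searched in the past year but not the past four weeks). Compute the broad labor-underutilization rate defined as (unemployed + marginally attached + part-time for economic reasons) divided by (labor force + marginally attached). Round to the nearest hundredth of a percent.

Labor force = 158.31 + 13.34 = 171.65 million.
Numerator = 13.34 + 2.27 + 5.59 = 21.20 million.
Denominator = 171.65 + 2.27 = 173.92 million.
Broad rate = 21.20 / 173.92 = 12.19%.

Broad underutilization rate ≈ 12.19%.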